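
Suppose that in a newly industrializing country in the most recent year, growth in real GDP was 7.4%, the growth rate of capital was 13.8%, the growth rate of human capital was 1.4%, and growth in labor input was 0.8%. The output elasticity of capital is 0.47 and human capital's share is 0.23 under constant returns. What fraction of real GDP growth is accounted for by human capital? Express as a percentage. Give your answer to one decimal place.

4.4%

Human capital contributed 0.23 × 1.4 = 0.322 pp.
Share of growth = 0.322 / 7.4 × 100 = 4.351%.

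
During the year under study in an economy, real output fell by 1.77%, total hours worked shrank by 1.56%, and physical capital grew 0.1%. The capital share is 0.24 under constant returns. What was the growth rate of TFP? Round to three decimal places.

-0.608%

Labor's share = 1 − 0.24 = 0.76.
Physical capital: 0.24 × 0.1 = 0.024 pp.
Total hours worked: 0.76 × (-1.56) = -1.1856 pp.
TFP growth = -1.77 + 1.1616 = -0.6084%.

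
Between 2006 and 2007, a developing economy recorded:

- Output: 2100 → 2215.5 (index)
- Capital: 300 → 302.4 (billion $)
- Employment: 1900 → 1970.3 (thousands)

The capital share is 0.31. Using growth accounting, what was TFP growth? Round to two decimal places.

2.70%

Output growth = (2215.5 − 2100) / 2100 = 5.5%.
Capital growth = (302.4 − 300) / 300 = 0.8%.
Employment growth = (1970.3 − 1900) / 1900 = 3.7%.
Labor's share = 1 − 0.31 = 0.69.
Capital: 0.31 × 0.8 = 0.248 pp.
Employment: 0.69 × 3.7 = 2.553 pp.
TFP growth = 5.5 − 2.801 = 2.699%.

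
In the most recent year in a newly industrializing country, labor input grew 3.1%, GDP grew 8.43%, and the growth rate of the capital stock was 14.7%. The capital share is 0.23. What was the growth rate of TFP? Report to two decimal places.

Labor's share = 1 − 0.23 = 0.77.
The capital stock: 0.23 × 14.7 = 3.381 pp.
Labor input: 0.77 × 3.1 = 2.387 pp.
TFP growth = 8.43 − 5.768 = 2.662%.

TFP grew 2.66%.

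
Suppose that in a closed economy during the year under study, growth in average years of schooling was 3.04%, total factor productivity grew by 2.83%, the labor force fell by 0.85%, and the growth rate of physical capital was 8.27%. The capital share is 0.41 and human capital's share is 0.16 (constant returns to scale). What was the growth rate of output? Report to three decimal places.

6.342%

Labor's share = 1 − 0.41 − 0.16 = 0.43.
Physical capital: 0.41 × 8.27 = 3.3907 pp.
Average years of schooling: 0.16 × 3.04 = 0.4864 pp.
The labor force: 0.43 × (-0.85) = -0.3655 pp.
Output growth = 2.83 + 3.5116 = 6.3416%.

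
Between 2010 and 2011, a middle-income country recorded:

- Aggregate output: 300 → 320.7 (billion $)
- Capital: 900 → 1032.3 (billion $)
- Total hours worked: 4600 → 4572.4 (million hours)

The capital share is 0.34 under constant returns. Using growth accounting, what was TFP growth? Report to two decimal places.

2.30%

Aggregate output growth = (320.7 − 300) / 300 = 6.9%.
Capital growth = (1032.3 − 900) / 900 = 14.7%.
Total hours worked growth = (4572.4 − 4600) / 4600 = -0.6%.
Labor's share = 1 − 0.34 = 0.66.
Capital: 0.34 × 14.7 = 4.998 pp.
Total hours worked: 0.66 × (-0.6) = -0.396 pp.
TFP growth = 6.9 − 4.602 = 2.298%.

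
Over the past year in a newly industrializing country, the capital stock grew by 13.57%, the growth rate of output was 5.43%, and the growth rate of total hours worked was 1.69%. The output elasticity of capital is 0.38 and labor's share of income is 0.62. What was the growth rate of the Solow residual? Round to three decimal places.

-0.774%

Labor's share = 1 − 0.38 = 0.62.
The capital stock: 0.38 × 13.57 = 5.1566 pp.
Total hours worked: 0.62 × 1.69 = 1.0478 pp.
TFP growth = 5.43 − 6.2044 = -0.7744%.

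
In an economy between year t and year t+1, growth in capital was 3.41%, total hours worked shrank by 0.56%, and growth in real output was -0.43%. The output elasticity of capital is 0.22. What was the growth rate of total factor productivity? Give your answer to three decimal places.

-0.743%

Labor's share = 1 − 0.22 = 0.78.
Capital: 0.22 × 3.41 = 0.7502 pp.
Total hours worked: 0.78 × (-0.56) = -0.4368 pp.
TFP growth = -0.43 − 0.3134 = -0.7434%.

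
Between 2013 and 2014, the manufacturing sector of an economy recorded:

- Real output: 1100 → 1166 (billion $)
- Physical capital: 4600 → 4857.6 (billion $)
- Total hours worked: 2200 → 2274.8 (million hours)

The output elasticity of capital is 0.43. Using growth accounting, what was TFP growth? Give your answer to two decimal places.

TFP growth was 1.65%.

Real output growth = (1166 − 1100) / 1100 = 6%.
Physical capital growth = (4857.6 − 4600) / 4600 = 5.6%.
Total hours worked growth = (2274.8 − 2200) / 2200 = 3.4%.
Labor's share = 1 − 0.43 = 0.57.
Physical capital: 0.43 × 5.6 = 2.408 pp.
Total hours worked: 0.57 × 3.4 = 1.938 pp.
TFP growth = 6 − 4.346 = 1.654%.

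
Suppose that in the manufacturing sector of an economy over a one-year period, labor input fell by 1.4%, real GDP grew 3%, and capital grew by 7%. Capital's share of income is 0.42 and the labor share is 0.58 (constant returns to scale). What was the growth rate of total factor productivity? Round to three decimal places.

0.872%

Labor's share = 1 − 0.42 = 0.58.
Capital: 0.42 × 7 = 2.94 pp.
Labor input: 0.58 × (-1.4) = -0.812 pp.
TFP growth = 3 − 2.128 = 0.872%.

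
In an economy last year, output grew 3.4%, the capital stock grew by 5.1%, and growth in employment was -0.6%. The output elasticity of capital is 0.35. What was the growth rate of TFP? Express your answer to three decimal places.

Labor's share = 1 − 0.35 = 0.65.
The capital stock: 0.35 × 5.1 = 1.785 pp.
Employment: 0.65 × (-0.6) = -0.39 pp.
TFP growth = 3.4 − 1.395 = 2.005%.

2.005%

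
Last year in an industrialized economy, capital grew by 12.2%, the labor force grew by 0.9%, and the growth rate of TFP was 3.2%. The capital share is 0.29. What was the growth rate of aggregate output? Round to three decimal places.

Labor's share = 1 − 0.29 = 0.71.
Capital: 0.29 × 12.2 = 3.538 pp.
The labor force: 0.71 × 0.9 = 0.639 pp.
Output growth = 3.2 + 4.177 = 7.377%.

Aggregate output growth was 7.377%.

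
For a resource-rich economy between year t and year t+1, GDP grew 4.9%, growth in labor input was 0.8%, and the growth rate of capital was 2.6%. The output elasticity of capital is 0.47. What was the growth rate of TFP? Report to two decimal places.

TFP growth was 3.25%.

Labor's share = 1 − 0.47 = 0.53.
Capital: 0.47 × 2.6 = 1.222 pp.
Labor input: 0.53 × 0.8 = 0.424 pp.
TFP growth = 4.9 − 1.646 = 3.254%.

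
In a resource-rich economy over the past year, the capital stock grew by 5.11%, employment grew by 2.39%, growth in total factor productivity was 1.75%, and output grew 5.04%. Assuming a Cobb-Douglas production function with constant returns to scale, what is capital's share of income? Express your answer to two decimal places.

gY = gA + α·gK + (1−α)·gL, so gY − gA − gL = α(gK − gL).
5.04 − 1.75 − 2.39 = α × (5.11 − 2.39).
0.9 = 2.72 α, so α = 0.3309.

Capital's share of income is 0.33.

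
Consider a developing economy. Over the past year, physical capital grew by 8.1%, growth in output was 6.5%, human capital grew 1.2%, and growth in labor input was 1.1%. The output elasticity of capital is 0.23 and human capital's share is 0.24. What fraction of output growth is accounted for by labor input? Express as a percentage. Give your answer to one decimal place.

9.0%

Labor's share = 1 − 0.23 − 0.24 = 0.53.
Labor input contributed 0.53 × 1.1 = 0.583 pp.
Share of growth = 0.583 / 6.5 × 100 = 8.969%.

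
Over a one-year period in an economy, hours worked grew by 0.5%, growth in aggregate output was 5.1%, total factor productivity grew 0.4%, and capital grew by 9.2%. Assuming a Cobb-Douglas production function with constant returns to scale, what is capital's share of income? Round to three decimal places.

gY = gA + α·gK + (1−α)·gL, so gY − gA − gL = α(gK − gL).
5.1 − 0.4 − 0.5 = α × (9.2 − 0.5).
4.2 = 8.7 α, so α = 0.48276.

0.483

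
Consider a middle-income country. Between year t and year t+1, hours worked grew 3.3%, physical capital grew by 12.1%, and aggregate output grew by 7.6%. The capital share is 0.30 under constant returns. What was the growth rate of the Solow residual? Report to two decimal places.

The Solow residual growth was 1.66%.

Labor's share = 1 − 0.3 = 0.7.
Physical capital: 0.3 × 12.1 = 3.63 pp.
Hours worked: 0.7 × 3.3 = 2.31 pp.
TFP growth = 7.6 − 5.94 = 1.66%.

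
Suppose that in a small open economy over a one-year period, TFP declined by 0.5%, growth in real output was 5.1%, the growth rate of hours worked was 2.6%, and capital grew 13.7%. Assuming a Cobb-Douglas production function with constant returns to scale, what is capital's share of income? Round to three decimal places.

0.270

gY = gA + α·gK + (1−α)·gL, so gY − gA − gL = α(gK − gL).
5.1 + 0.5 − 2.6 = α × (13.7 − 2.6).
3 = 11.1 α, so α = 0.27027.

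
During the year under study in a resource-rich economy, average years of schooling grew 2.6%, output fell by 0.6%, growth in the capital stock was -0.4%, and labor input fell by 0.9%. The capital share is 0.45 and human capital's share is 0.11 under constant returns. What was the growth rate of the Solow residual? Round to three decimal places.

-0.310%

Labor's share = 1 − 0.45 − 0.11 = 0.44.
The capital stock: 0.45 × (-0.4) = -0.18 pp.
Average years of schooling: 0.11 × 2.6 = 0.286 pp.
Labor input: 0.44 × (-0.9) = -0.396 pp.
TFP growth = -0.6 + 0.29 = -0.31%.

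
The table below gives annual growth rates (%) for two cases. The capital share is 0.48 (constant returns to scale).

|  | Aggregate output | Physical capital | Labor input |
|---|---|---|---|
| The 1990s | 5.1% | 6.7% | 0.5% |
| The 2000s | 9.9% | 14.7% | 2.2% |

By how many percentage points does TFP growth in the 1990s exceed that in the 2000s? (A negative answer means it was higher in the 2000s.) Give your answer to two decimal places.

-0.08 percentage points

Labor's share = 1 − 0.48 = 0.52.
The 1990s: TFP = 5.1 − 3.216 − 0.26 = 1.624%.
The 2000s: TFP = 9.9 − 7.056 − 1.144 = 1.7%.
Difference = 1.624 − (1.7) = -0.076 pp.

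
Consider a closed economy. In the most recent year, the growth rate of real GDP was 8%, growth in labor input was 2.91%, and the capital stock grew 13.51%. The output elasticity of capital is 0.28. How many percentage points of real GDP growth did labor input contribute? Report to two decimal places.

2.10 percentage points

Labor's share = 1 − 0.28 = 0.72.
Contribution = share × growth = 0.72 × 2.91 = 2.0952 pp.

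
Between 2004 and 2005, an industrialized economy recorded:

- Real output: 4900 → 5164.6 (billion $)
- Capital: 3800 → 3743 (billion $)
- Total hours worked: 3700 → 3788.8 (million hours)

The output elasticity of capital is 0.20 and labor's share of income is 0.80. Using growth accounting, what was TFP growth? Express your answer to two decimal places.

TFP grew 3.78%.

Real output growth = (5164.6 − 4900) / 4900 = 5.4%.
Capital growth = (3743 − 3800) / 3800 = -1.5%.
Total hours worked growth = (3788.8 − 3700) / 3700 = 2.4%.
Labor's share = 1 − 0.2 = 0.8.
Capital: 0.2 × (-1.5) = -0.3 pp.
Total hours worked: 0.8 × 2.4 = 1.92 pp.
TFP growth = 5.4 − 1.62 = 3.78%.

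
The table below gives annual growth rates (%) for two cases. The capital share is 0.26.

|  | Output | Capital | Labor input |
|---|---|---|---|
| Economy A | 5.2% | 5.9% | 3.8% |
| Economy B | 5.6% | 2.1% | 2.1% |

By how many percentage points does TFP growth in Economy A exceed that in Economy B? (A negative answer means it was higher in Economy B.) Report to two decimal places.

Labor's share = 1 − 0.26 = 0.74.
Economy A: TFP = 5.2 − 1.534 − 2.812 = 0.854%.
Economy B: TFP = 5.6 − 0.546 − 1.554 = 3.5%.
Difference = 0.854 − (3.5) = -2.646 pp.

-2.65 percentage points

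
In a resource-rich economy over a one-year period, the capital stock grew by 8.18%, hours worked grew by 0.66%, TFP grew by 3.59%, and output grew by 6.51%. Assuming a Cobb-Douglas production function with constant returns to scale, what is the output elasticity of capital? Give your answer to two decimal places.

gY = gA + α·gK + (1−α)·gL, so gY − gA − gL = α(gK − gL).
6.51 − 3.59 − 0.66 = α × (8.18 − 0.66).
2.26 = 7.52 α, so α = 0.3005.

The output elasticity of capital is 0.30.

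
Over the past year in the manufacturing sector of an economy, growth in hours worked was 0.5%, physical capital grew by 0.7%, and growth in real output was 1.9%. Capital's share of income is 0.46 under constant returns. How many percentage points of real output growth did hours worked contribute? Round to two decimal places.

0.27 pp

Labor's share = 1 − 0.46 = 0.54.
Contribution = share × growth = 0.54 × 0.5 = 0.27 pp.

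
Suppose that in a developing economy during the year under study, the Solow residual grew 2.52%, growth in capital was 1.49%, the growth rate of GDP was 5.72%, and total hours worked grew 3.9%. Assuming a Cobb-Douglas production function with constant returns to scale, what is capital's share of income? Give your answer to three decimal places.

gY = gA + α·gK + (1−α)·gL, so gY − gA − gL = α(gK − gL).
5.72 − 2.52 − 3.9 = α × (1.49 − 3.9).
-0.7 = -2.41 α, so α = 0.29046.

Capital's share of income is 0.290.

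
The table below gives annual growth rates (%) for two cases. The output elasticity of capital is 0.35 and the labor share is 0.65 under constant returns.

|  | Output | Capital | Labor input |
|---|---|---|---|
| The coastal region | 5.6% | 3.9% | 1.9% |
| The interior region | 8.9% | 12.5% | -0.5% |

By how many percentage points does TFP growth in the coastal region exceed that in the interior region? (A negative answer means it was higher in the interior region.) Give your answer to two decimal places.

Labor's share = 1 − 0.35 = 0.65.
The coastal region: TFP = 5.6 − 1.365 − 1.235 = 3%.
The interior region: TFP = 8.9 − 4.375 + 0.325 = 4.85%.
Difference = 3 − (4.85) = -1.85 pp.

-1.85 percentage points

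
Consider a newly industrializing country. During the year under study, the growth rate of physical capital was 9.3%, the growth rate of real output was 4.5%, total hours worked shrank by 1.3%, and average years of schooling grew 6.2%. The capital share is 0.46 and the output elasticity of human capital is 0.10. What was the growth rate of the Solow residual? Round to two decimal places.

0.17%

Labor's share = 1 − 0.46 − 0.1 = 0.44.
Physical capital: 0.46 × 9.3 = 4.278 pp.
Average years of schooling: 0.1 × 6.2 = 0.62 pp.
Total hours worked: 0.44 × (-1.3) = -0.572 pp.
TFP growth = 4.5 − 4.326 = 0.174%.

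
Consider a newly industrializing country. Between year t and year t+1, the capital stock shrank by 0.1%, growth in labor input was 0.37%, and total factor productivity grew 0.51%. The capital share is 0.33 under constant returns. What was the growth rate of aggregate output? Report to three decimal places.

0.725%

Labor's share = 1 − 0.33 = 0.67.
The capital stock: 0.33 × (-0.1) = -0.033 pp.
Labor input: 0.67 × 0.37 = 0.2479 pp.
Output growth = 0.51 + 0.2149 = 0.7249%.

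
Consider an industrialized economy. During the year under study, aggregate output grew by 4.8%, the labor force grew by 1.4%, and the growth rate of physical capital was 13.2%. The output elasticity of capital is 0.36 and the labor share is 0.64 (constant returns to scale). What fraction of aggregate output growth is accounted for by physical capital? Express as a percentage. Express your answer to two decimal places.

Physical capital contributed 0.36 × 13.2 = 4.752 pp.
Share of growth = 4.752 / 4.8 × 100 = 99%.

99.00%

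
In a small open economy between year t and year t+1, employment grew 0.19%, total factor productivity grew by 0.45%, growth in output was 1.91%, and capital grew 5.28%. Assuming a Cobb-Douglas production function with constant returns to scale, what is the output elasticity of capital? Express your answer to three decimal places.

gY = gA + α·gK + (1−α)·gL, so gY − gA − gL = α(gK − gL).
1.91 − 0.45 − 0.19 = α × (5.28 − 0.19).
1.27 = 5.09 α, so α = 0.24951.

α = 0.250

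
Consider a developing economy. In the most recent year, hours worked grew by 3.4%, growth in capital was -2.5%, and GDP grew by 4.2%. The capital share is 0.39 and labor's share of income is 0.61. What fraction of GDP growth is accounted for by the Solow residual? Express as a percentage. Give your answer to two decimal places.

The Solow residual accounted for 73.83% of growth.

Labor's share = 1 − 0.39 = 0.61.
Capital: 0.39 × (-2.5) = -0.975 pp.
Hours worked: 0.61 × 3.4 = 2.074 pp.
TFP growth = 4.2 − 1.099 = 3.101%.
TFP share of growth = 3.101 / 4.2 × 100 = 73.8333%.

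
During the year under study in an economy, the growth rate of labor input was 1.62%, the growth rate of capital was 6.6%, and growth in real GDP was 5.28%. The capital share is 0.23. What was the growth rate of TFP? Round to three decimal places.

Labor's share = 1 − 0.23 = 0.77.
Capital: 0.23 × 6.6 = 1.518 pp.
Labor input: 0.77 × 1.62 = 1.2474 pp.
TFP growth = 5.28 − 2.7654 = 2.5146%.

TFP grew 2.515%.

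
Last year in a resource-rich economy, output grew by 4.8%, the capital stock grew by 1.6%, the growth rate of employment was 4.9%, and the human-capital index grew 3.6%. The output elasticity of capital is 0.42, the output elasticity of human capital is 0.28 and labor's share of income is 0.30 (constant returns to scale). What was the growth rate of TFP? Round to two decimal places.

Labor's share = 1 − 0.42 − 0.28 = 0.3.
The capital stock: 0.42 × 1.6 = 0.672 pp.
The human-capital index: 0.28 × 3.6 = 1.008 pp.
Employment: 0.3 × 4.9 = 1.47 pp.
TFP growth = 4.8 − 3.15 = 1.65%.

TFP grew 1.65%.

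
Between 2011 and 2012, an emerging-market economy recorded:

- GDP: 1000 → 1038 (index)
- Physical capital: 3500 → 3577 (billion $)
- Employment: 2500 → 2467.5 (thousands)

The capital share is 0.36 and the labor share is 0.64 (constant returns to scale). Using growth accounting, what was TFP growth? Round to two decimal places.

3.84%

GDP growth = (1038 − 1000) / 1000 = 3.8%.
Physical capital growth = (3577 − 3500) / 3500 = 2.2%.
Employment growth = (2467.5 − 2500) / 2500 = -1.3%.
Labor's share = 1 − 0.36 = 0.64.
Physical capital: 0.36 × 2.2 = 0.792 pp.
Employment: 0.64 × (-1.3) = -0.832 pp.
TFP growth = 3.8 + 0.04 = 3.84%.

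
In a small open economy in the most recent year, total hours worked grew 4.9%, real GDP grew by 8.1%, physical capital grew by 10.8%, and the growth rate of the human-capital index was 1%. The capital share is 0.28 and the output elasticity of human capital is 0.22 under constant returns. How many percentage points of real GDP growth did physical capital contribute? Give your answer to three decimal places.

Contribution = share × growth = 0.28 × 10.8 = 3.024 pp.

3.024 pp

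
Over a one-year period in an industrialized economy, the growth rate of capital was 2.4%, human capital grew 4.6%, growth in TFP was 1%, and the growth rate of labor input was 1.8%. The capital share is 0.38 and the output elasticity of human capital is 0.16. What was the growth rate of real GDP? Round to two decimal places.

Labor's share = 1 − 0.38 − 0.16 = 0.46.
Capital: 0.38 × 2.4 = 0.912 pp.
Human capital: 0.16 × 4.6 = 0.736 pp.
Labor input: 0.46 × 1.8 = 0.828 pp.
Output growth = 1 + 2.476 = 3.476%.

3.48%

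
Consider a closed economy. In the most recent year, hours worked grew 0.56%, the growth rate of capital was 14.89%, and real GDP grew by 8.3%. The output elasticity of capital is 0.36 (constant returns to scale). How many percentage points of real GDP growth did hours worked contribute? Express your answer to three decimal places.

0.358 pp

Labor's share = 1 − 0.36 = 0.64.
Contribution = share × growth = 0.64 × 0.56 = 0.3584 pp.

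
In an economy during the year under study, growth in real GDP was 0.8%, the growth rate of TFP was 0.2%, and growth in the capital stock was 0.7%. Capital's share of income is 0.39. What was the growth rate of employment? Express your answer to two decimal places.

0.54%

Labor's share = 1 − 0.39 = 0.61.
gY = gA + 0.39×0.7 + 0.61×g.
0.61×g = 0.8 − 0.2 − 0.273 = 0.327.
g = 0.327 / 0.61 = 0.5361%.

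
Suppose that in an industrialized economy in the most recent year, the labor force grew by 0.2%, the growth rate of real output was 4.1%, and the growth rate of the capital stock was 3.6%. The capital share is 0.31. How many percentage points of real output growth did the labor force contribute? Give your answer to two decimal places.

0.14

Labor's share = 1 − 0.31 = 0.69.
Contribution = share × growth = 0.69 × 0.2 = 0.138 pp.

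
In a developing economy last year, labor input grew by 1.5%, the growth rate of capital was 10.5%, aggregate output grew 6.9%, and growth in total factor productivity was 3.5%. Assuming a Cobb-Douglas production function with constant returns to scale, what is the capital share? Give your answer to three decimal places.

gY = gA + α·gK + (1−α)·gL, so gY − gA − gL = α(gK − gL).
6.9 − 3.5 − 1.5 = α × (10.5 − 1.5).
1.9 = 9 α, so α = 0.21111.

0.211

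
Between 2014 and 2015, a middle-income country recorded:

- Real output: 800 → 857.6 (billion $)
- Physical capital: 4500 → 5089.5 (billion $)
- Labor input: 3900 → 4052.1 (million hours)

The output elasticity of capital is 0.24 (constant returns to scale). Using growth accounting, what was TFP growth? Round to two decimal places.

TFP grew 1.09%.

Real output growth = (857.6 − 800) / 800 = 7.2%.
Physical capital growth = (5089.5 − 4500) / 4500 = 13.1%.
Labor input growth = (4052.1 − 3900) / 3900 = 3.9%.
Labor's share = 1 − 0.24 = 0.76.
Physical capital: 0.24 × 13.1 = 3.144 pp.
Labor input: 0.76 × 3.9 = 2.964 pp.
TFP growth = 7.2 − 6.108 = 1.092%.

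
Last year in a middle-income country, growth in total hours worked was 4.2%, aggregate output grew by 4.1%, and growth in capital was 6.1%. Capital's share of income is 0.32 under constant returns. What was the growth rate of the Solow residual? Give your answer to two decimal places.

Labor's share = 1 − 0.32 = 0.68.
Capital: 0.32 × 6.1 = 1.952 pp.
Total hours worked: 0.68 × 4.2 = 2.856 pp.
TFP growth = 4.1 − 4.808 = -0.708%.

-0.71%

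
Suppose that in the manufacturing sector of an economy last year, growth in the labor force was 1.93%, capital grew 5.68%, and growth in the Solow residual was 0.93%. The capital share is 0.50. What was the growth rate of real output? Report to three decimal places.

Labor's share = 1 − 0.5 = 0.5.
Capital: 0.5 × 5.68 = 2.84 pp.
The labor force: 0.5 × 1.93 = 0.965 pp.
Output growth = 0.93 + 3.805 = 4.735%.

4.735%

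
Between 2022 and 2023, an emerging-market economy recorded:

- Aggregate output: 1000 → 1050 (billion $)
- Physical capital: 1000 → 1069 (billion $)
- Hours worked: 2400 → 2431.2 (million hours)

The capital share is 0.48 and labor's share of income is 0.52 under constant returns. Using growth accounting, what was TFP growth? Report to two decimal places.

1.01%

Aggregate output growth = (1050 − 1000) / 1000 = 5%.
Physical capital growth = (1069 − 1000) / 1000 = 6.9%.
Hours worked growth = (2431.2 − 2400) / 2400 = 1.3%.
Labor's share = 1 − 0.48 = 0.52.
Physical capital: 0.48 × 6.9 = 3.312 pp.
Hours worked: 0.52 × 1.3 = 0.676 pp.
TFP growth = 5 − 3.988 = 1.012%.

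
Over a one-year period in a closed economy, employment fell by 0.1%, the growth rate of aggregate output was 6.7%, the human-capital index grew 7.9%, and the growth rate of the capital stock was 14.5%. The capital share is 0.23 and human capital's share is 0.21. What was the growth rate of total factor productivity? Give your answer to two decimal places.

Total factor productivity grew 1.76%.

Labor's share = 1 − 0.23 − 0.21 = 0.56.
The capital stock: 0.23 × 14.5 = 3.335 pp.
The human-capital index: 0.21 × 7.9 = 1.659 pp.
Employment: 0.56 × (-0.1) = -0.056 pp.
TFP growth = 6.7 − 4.938 = 1.762%.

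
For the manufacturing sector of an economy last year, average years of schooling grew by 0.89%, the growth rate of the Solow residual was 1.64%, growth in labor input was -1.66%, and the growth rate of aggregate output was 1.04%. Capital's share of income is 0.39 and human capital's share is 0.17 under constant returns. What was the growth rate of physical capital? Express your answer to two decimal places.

Labor's share = 1 − 0.39 − 0.17 = 0.44.
gY = gA + 0.17×0.89 + 0.44×(-1.66) + 0.39×g.
0.39×g = 1.04 − 1.64 + 0.5791 = -0.0209.
g = -0.0209 / 0.39 = -0.0536%.

-0.05%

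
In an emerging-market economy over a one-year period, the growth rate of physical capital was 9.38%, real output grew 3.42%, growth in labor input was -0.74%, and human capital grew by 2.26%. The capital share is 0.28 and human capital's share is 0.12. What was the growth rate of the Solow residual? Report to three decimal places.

0.966%

Labor's share = 1 − 0.28 − 0.12 = 0.6.
Physical capital: 0.28 × 9.38 = 2.6264 pp.
Human capital: 0.12 × 2.26 = 0.2712 pp.
Labor input: 0.6 × (-0.74) = -0.444 pp.
TFP growth = 3.42 − 2.4536 = 0.9664%.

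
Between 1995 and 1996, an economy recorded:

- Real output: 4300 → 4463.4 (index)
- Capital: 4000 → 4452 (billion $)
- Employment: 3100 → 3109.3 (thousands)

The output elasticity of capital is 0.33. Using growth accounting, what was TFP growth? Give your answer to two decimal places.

-0.13%

Real output growth = (4463.4 − 4300) / 4300 = 3.8%.
Capital growth = (4452 − 4000) / 4000 = 11.3%.
Employment growth = (3109.3 − 3100) / 3100 = 0.3%.
Labor's share = 1 − 0.33 = 0.67.
Capital: 0.33 × 11.3 = 3.729 pp.
Employment: 0.67 × 0.3 = 0.201 pp.
TFP growth = 3.8 − 3.93 = -0.13%.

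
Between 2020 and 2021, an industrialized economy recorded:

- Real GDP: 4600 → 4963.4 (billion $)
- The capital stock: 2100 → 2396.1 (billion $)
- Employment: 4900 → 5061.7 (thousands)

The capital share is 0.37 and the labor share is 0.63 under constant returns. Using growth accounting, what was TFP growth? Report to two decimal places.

Real GDP growth = (4963.4 − 4600) / 4600 = 7.9%.
The capital stock growth = (2396.1 − 2100) / 2100 = 14.1%.
Employment growth = (5061.7 − 4900) / 4900 = 3.3%.
Labor's share = 1 − 0.37 = 0.63.
The capital stock: 0.37 × 14.1 = 5.217 pp.
Employment: 0.63 × 3.3 = 2.079 pp.
TFP growth = 7.9 − 7.296 = 0.604%.

0.60%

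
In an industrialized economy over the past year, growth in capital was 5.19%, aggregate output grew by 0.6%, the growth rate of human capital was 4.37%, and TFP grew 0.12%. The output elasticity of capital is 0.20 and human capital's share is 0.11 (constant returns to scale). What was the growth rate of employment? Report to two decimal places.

Labor's share = 1 − 0.2 − 0.11 = 0.69.
gY = gA + 0.2×5.19 + 0.11×4.37 + 0.69×g.
0.69×g = 0.6 − 0.12 − 1.5187 = -1.0387.
g = -1.0387 / 0.69 = -1.5054%.

-1.51%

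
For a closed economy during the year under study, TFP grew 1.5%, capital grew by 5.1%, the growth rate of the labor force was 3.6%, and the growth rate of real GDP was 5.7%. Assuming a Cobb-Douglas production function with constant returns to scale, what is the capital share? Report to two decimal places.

α = 0.40

gY = gA + α·gK + (1−α)·gL, so gY − gA − gL = α(gK − gL).
5.7 − 1.5 − 3.6 = α × (5.1 − 3.6).
0.6 = 1.5 α, so α = 0.4.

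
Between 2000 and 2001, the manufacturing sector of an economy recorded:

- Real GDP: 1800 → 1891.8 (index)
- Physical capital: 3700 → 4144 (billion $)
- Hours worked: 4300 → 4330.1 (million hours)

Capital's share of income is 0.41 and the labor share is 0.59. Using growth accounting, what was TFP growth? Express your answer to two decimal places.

-0.23%

Real GDP growth = (1891.8 − 1800) / 1800 = 5.1%.
Physical capital growth = (4144 − 3700) / 3700 = 12%.
Hours worked growth = (4330.1 − 4300) / 4300 = 0.7%.
Labor's share = 1 − 0.41 = 0.59.
Physical capital: 0.41 × 12 = 4.92 pp.
Hours worked: 0.59 × 0.7 = 0.413 pp.
TFP growth = 5.1 − 5.333 = -0.233%.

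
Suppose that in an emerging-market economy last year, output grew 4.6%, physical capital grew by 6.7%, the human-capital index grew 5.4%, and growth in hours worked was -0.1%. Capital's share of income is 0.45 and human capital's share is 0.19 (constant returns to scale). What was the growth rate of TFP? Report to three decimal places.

Labor's share = 1 − 0.45 − 0.19 = 0.36.
Physical capital: 0.45 × 6.7 = 3.015 pp.
The human-capital index: 0.19 × 5.4 = 1.026 pp.
Hours worked: 0.36 × (-0.1) = -0.036 pp.
TFP growth = 4.6 − 4.005 = 0.595%.

0.595%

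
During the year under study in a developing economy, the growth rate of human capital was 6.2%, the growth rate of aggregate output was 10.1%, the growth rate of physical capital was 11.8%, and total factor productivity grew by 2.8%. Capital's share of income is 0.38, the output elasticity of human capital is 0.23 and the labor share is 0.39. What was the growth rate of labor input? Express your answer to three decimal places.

Labor's share = 1 − 0.38 − 0.23 = 0.39.
gY = gA + 0.38×11.8 + 0.23×6.2 + 0.39×g.
0.39×g = 10.1 − 2.8 − 5.91 = 1.39.
g = 1.39 / 0.39 = 3.5641%.

3.564%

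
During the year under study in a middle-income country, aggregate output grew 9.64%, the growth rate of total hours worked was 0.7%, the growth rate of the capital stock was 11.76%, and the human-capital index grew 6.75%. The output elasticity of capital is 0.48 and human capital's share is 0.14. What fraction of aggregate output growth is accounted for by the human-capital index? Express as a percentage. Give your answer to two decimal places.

The human-capital index contributed 0.14 × 6.75 = 0.945 pp.
Share of growth = 0.945 / 9.64 × 100 = 9.8029%.

9.80%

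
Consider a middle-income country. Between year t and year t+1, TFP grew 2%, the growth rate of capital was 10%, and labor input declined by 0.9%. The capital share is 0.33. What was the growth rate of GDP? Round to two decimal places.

4.70%

Labor's share = 1 − 0.33 = 0.67.
Capital: 0.33 × 10 = 3.3 pp.
Labor input: 0.67 × (-0.9) = -0.603 pp.
Output growth = 2 + 2.697 = 4.697%.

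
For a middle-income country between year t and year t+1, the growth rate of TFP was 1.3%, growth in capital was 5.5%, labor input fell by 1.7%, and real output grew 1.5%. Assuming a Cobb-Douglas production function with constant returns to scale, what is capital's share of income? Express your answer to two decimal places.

0.26

gY = gA + α·gK + (1−α)·gL, so gY − gA − gL = α(gK − gL).
1.5 − 1.3 + 1.7 = α × (5.5 − (-1.7)).
1.9 = 7.2 α, so α = 0.2639.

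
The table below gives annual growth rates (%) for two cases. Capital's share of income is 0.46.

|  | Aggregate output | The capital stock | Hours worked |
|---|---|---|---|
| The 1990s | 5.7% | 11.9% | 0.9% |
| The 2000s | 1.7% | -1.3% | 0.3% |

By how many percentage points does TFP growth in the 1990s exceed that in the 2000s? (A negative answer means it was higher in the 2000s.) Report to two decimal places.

Labor's share = 1 − 0.46 = 0.54.
The 1990s: TFP = 5.7 − 5.474 − 0.486 = -0.26%.
The 2000s: TFP = 1.7 + 0.598 − 0.162 = 2.136%.
Difference = -0.26 − (2.136) = -2.396 pp.

-2.40 percentage points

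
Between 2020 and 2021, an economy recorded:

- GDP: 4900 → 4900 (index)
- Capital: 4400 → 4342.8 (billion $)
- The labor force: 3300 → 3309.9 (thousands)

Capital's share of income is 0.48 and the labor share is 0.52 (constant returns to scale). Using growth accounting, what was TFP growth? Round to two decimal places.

GDP growth = (4900 − 4900) / 4900 = 0%.
Capital growth = (4342.8 − 4400) / 4400 = -1.3%.
The labor force growth = (3309.9 − 3300) / 3300 = 0.3%.
Labor's share = 1 − 0.48 = 0.52.
Capital: 0.48 × (-1.3) = -0.624 pp.
The labor force: 0.52 × 0.3 = 0.156 pp.
TFP growth = 0 + 0.468 = 0.468%.

0.47%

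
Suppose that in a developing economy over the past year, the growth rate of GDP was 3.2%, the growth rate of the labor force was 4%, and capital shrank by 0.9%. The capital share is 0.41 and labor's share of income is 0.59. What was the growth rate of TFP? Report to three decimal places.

Labor's share = 1 − 0.41 = 0.59.
Capital: 0.41 × (-0.9) = -0.369 pp.
The labor force: 0.59 × 4 = 2.36 pp.
TFP growth = 3.2 − 1.991 = 1.209%.

1.209%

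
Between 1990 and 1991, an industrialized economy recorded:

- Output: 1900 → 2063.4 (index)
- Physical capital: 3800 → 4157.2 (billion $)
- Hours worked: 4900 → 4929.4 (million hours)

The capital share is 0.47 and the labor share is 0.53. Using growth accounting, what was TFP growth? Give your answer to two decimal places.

3.86%

Output growth = (2063.4 − 1900) / 1900 = 8.6%.
Physical capital growth = (4157.2 − 3800) / 3800 = 9.4%.
Hours worked growth = (4929.4 − 4900) / 4900 = 0.6%.
Labor's share = 1 − 0.47 = 0.53.
Physical capital: 0.47 × 9.4 = 4.418 pp.
Hours worked: 0.53 × 0.6 = 0.318 pp.
TFP growth = 8.6 − 4.736 = 3.864%.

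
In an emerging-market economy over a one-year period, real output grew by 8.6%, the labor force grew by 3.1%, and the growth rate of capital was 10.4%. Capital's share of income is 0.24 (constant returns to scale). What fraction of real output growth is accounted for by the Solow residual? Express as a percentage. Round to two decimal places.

Labor's share = 1 − 0.24 = 0.76.
Capital: 0.24 × 10.4 = 2.496 pp.
The labor force: 0.76 × 3.1 = 2.356 pp.
TFP growth = 8.6 − 4.852 = 3.748%.
TFP share of growth = 3.748 / 8.6 × 100 = 43.5814%.

The Solow residual accounted for 43.58% of growth.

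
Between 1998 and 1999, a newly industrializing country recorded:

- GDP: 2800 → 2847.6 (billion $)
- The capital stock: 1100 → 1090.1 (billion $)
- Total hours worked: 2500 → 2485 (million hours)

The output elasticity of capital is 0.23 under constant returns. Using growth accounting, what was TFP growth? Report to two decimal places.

2.37%

GDP growth = (2847.6 − 2800) / 2800 = 1.7%.
The capital stock growth = (1090.1 − 1100) / 1100 = -0.9%.
Total hours worked growth = (2485 − 2500) / 2500 = -0.6%.
Labor's share = 1 − 0.23 = 0.77.
The capital stock: 0.23 × (-0.9) = -0.207 pp.
Total hours worked: 0.77 × (-0.6) = -0.462 pp.
TFP growth = 1.7 + 0.669 = 2.369%.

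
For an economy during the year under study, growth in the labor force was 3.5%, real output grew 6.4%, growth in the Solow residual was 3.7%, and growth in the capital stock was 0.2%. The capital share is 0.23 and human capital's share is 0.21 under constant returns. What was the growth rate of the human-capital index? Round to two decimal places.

Labor's share = 1 − 0.23 − 0.21 = 0.56.
gY = gA + 0.23×0.2 + 0.56×3.5 + 0.21×g.
0.21×g = 6.4 − 3.7 − 2.006 = 0.694.
g = 0.694 / 0.21 = 3.3048%.

3.30%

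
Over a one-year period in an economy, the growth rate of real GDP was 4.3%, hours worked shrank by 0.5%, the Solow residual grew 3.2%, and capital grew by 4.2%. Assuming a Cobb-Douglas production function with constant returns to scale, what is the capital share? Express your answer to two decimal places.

gY = gA + α·gK + (1−α)·gL, so gY − gA − gL = α(gK − gL).
4.3 − 3.2 + 0.5 = α × (4.2 − (-0.5)).
1.6 = 4.7 α, so α = 0.3404.

The capital share is 0.34.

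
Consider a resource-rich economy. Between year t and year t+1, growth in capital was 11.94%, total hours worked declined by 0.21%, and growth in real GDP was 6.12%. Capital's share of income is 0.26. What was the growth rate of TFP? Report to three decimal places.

TFP growth was 3.171%.

Labor's share = 1 − 0.26 = 0.74.
Capital: 0.26 × 11.94 = 3.1044 pp.
Total hours worked: 0.74 × (-0.21) = -0.1554 pp.
TFP growth = 6.12 − 2.949 = 3.171%.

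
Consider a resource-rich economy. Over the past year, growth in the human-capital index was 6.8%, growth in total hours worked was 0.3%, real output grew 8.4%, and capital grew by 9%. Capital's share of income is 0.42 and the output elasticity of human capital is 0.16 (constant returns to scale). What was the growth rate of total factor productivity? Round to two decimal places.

3.41%

Labor's share = 1 − 0.42 − 0.16 = 0.42.
Capital: 0.42 × 9 = 3.78 pp.
The human-capital index: 0.16 × 6.8 = 1.088 pp.
Total hours worked: 0.42 × 0.3 = 0.126 pp.
TFP growth = 8.4 − 4.994 = 3.406%.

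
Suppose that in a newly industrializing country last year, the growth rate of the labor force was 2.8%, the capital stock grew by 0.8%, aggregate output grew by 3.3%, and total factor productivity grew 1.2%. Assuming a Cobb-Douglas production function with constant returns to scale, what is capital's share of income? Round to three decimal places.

gY = gA + α·gK + (1−α)·gL, so gY − gA − gL = α(gK − gL).
3.3 − 1.2 − 2.8 = α × (0.8 − 2.8).
-0.7 = -2 α, so α = 0.35.

α = 0.350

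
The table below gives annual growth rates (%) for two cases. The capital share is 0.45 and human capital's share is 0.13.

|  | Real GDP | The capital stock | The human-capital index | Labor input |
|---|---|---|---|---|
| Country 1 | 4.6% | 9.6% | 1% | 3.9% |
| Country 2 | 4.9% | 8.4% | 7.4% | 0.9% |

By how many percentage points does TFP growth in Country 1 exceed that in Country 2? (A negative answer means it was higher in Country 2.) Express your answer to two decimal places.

-1.27 percentage points

Labor's share = 1 − 0.45 − 0.13 = 0.42.
Country 1: TFP = 4.6 − 4.32 − 0.13 − 1.638 = -1.488%.
Country 2: TFP = 4.9 − 3.78 − 0.962 − 0.378 = -0.22%.
Difference = -1.488 − (-0.22) = -1.268 pp.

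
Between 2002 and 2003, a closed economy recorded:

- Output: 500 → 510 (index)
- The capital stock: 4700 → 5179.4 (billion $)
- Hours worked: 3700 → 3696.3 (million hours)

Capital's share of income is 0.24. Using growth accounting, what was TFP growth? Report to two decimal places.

Output growth = (510 − 500) / 500 = 2%.
The capital stock growth = (5179.4 − 4700) / 4700 = 10.2%.
Hours worked growth = (3696.3 − 3700) / 3700 = -0.1%.
Labor's share = 1 − 0.24 = 0.76.
The capital stock: 0.24 × 10.2 = 2.448 pp.
Hours worked: 0.76 × (-0.1) = -0.076 pp.
TFP growth = 2 − 2.372 = -0.372%.

-0.37%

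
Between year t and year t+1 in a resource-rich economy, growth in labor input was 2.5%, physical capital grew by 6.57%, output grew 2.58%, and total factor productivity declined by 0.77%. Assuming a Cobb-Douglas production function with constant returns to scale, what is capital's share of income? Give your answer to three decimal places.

0.209

gY = gA + α·gK + (1−α)·gL, so gY − gA − gL = α(gK − gL).
2.58 + 0.77 − 2.5 = α × (6.57 − 2.5).
0.85 = 4.07 α, so α = 0.20885.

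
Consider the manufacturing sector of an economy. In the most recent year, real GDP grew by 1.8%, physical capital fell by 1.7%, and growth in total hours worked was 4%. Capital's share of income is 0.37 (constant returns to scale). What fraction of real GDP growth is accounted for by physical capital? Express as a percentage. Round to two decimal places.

Physical capital contributed 0.37 × (-1.7) = -0.629 pp.
Share of growth = -0.629 / 1.8 × 100 = -34.9444%.

-34.94%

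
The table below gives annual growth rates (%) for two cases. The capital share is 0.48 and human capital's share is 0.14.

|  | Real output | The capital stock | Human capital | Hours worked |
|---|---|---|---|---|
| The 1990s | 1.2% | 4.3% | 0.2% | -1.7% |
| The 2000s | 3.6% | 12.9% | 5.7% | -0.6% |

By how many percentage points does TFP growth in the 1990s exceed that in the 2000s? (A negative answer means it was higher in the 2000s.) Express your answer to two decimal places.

2.92 percentage points

Labor's share = 1 − 0.48 − 0.14 = 0.38.
The 1990s: TFP = 1.2 − 2.064 − 0.028 + 0.646 = -0.246%.
The 2000s: TFP = 3.6 − 6.192 − 0.798 + 0.228 = -3.162%.
Difference = -0.246 − (-3.162) = 2.916 pp.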